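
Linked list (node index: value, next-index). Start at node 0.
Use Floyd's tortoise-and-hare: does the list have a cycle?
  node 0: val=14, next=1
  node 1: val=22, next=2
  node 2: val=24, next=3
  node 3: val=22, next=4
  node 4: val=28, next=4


Floyd's tortoise (slow, +1) and hare (fast, +2):
  init: slow=0, fast=0
  step 1: slow=1, fast=2
  step 2: slow=2, fast=4
  step 3: slow=3, fast=4
  step 4: slow=4, fast=4
  slow == fast at node 4: cycle detected

Cycle: yes


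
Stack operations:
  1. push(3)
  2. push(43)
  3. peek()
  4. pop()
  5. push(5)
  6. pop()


push(3) -> [3]
push(43) -> [3, 43]
peek()->43
pop()->43, [3]
push(5) -> [3, 5]
pop()->5, [3]

Final stack: [3]


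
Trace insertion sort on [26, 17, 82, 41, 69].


Initial: [26, 17, 82, 41, 69]
Insert 17: [17, 26, 82, 41, 69]
Insert 82: [17, 26, 82, 41, 69]
Insert 41: [17, 26, 41, 82, 69]
Insert 69: [17, 26, 41, 69, 82]

Sorted: [17, 26, 41, 69, 82]


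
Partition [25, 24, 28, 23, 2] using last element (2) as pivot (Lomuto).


Pivot: 2
Place pivot at 0: [2, 24, 28, 23, 25]

Partitioned: [2, 24, 28, 23, 25]


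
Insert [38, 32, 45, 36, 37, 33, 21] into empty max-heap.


Insert 38: [38]
Insert 32: [38, 32]
Insert 45: [45, 32, 38]
Insert 36: [45, 36, 38, 32]
Insert 37: [45, 37, 38, 32, 36]
Insert 33: [45, 37, 38, 32, 36, 33]
Insert 21: [45, 37, 38, 32, 36, 33, 21]

Final heap: [45, 37, 38, 32, 36, 33, 21]


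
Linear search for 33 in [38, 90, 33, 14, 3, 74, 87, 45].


i=0: 38!=33
i=1: 90!=33
i=2: 33==33 found!

Found at 2, 3 comps


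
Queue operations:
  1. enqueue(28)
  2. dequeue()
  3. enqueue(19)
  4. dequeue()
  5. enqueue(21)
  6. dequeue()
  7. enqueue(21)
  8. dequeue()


enqueue(28) -> [28]
dequeue()->28, []
enqueue(19) -> [19]
dequeue()->19, []
enqueue(21) -> [21]
dequeue()->21, []
enqueue(21) -> [21]
dequeue()->21, []

Final queue: []


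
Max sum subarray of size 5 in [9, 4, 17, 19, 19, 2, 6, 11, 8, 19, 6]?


[0:5]: 68
[1:6]: 61
[2:7]: 63
[3:8]: 57
[4:9]: 46
[5:10]: 46
[6:11]: 50

Max: 68 at [0:5]


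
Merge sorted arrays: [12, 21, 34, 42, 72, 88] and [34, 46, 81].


Take 12 from A
Take 21 from A
Take 34 from A
Take 34 from B
Take 42 from A
Take 46 from B
Take 72 from A
Take 81 from B

Merged: [12, 21, 34, 34, 42, 46, 72, 81, 88]


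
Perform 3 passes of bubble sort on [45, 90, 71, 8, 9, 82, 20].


Initial: [45, 90, 71, 8, 9, 82, 20]
Pass 1: [45, 71, 8, 9, 82, 20, 90] (5 swaps)
Pass 2: [45, 8, 9, 71, 20, 82, 90] (3 swaps)
Pass 3: [8, 9, 45, 20, 71, 82, 90] (3 swaps)

After 3 passes: [8, 9, 45, 20, 71, 82, 90]


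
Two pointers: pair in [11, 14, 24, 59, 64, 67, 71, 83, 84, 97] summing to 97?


lo=0(11)+hi=9(97)=108
lo=0(11)+hi=8(84)=95
lo=1(14)+hi=8(84)=98
lo=1(14)+hi=7(83)=97

Yes: 14+83=97


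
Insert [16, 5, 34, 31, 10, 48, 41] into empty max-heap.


Insert 16: [16]
Insert 5: [16, 5]
Insert 34: [34, 5, 16]
Insert 31: [34, 31, 16, 5]
Insert 10: [34, 31, 16, 5, 10]
Insert 48: [48, 31, 34, 5, 10, 16]
Insert 41: [48, 31, 41, 5, 10, 16, 34]

Final heap: [48, 31, 41, 5, 10, 16, 34]


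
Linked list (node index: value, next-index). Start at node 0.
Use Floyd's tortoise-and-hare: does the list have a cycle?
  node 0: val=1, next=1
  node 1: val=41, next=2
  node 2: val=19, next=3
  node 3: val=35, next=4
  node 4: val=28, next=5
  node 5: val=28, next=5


Floyd's tortoise (slow, +1) and hare (fast, +2):
  init: slow=0, fast=0
  step 1: slow=1, fast=2
  step 2: slow=2, fast=4
  step 3: slow=3, fast=5
  step 4: slow=4, fast=5
  step 5: slow=5, fast=5
  slow == fast at node 5: cycle detected

Cycle: yes


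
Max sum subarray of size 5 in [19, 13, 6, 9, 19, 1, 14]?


[0:5]: 66
[1:6]: 48
[2:7]: 49

Max: 66 at [0:5]


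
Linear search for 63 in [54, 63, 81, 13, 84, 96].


i=0: 54!=63
i=1: 63==63 found!

Found at 1, 2 comps


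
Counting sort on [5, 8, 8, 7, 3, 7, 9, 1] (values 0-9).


Input: [5, 8, 8, 7, 3, 7, 9, 1]
Counts: [0, 1, 0, 1, 0, 1, 0, 2, 2, 1]

Sorted: [1, 3, 5, 7, 7, 8, 8, 9]


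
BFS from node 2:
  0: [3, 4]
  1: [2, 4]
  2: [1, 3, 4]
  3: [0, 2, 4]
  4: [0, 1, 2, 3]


Visit 2, enqueue [1, 3, 4]
Visit 1, enqueue []
Visit 3, enqueue [0]
Visit 4, enqueue []
Visit 0, enqueue []

BFS order: [2, 1, 3, 4, 0]


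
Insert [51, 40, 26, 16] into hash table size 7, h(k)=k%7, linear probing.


Insert 51: h=2 -> slot 2
Insert 40: h=5 -> slot 5
Insert 26: h=5, 1 probes -> slot 6
Insert 16: h=2, 1 probes -> slot 3

Table: [None, None, 51, 16, None, 40, 26]


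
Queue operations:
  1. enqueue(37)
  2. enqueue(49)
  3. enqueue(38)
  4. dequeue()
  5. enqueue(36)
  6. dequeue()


enqueue(37) -> [37]
enqueue(49) -> [37, 49]
enqueue(38) -> [37, 49, 38]
dequeue()->37, [49, 38]
enqueue(36) -> [49, 38, 36]
dequeue()->49, [38, 36]

Final queue: [38, 36]


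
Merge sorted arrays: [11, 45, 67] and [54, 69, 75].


Take 11 from A
Take 45 from A
Take 54 from B
Take 67 from A

Merged: [11, 45, 54, 67, 69, 75]


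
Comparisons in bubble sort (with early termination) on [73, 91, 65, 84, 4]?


Algorithm: bubble sort (with early termination)
Input: [73, 91, 65, 84, 4]
Sorted: [4, 65, 73, 84, 91]

10


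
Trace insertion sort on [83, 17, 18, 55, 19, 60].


Initial: [83, 17, 18, 55, 19, 60]
Insert 17: [17, 83, 18, 55, 19, 60]
Insert 18: [17, 18, 83, 55, 19, 60]
Insert 55: [17, 18, 55, 83, 19, 60]
Insert 19: [17, 18, 19, 55, 83, 60]
Insert 60: [17, 18, 19, 55, 60, 83]

Sorted: [17, 18, 19, 55, 60, 83]


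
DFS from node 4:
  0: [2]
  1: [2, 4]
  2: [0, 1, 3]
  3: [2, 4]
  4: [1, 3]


Visit 4, push [3, 1]
Visit 1, push [2]
Visit 2, push [3, 0]
Visit 0, push []
Visit 3, push []

DFS order: [4, 1, 2, 0, 3]


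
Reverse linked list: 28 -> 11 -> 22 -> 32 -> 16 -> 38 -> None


Step 1: curr=28, set curr.next=prev(None) | reversed so far: 28
Step 2: curr=11, set curr.next=prev(28) | reversed so far: 11 -> 28
Step 3: curr=22, set curr.next=prev(11) | reversed so far: 22 -> 11 -> 28
Step 4: curr=32, set curr.next=prev(22) | reversed so far: 32 -> 22 -> 11 -> 28
Step 5: curr=16, set curr.next=prev(32) | reversed so far: 16 -> 32 -> 22 -> 11 -> 28
Step 6: curr=38, set curr.next=prev(16) | reversed so far: 38 -> 16 -> 32 -> 22 -> 11 -> 28

38 -> 16 -> 32 -> 22 -> 11 -> 28 -> None


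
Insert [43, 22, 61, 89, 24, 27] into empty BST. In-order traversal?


Insert 43: root
Insert 22: L from 43
Insert 61: R from 43
Insert 89: R from 43 -> R from 61
Insert 24: L from 43 -> R from 22
Insert 27: L from 43 -> R from 22 -> R from 24

In-order: [22, 24, 27, 43, 61, 89]


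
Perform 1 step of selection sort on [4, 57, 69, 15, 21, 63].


Initial: [4, 57, 69, 15, 21, 63]
Step 1: min=4 at 0
  Swap: [4, 57, 69, 15, 21, 63]

After 1 step: [4, 57, 69, 15, 21, 63]


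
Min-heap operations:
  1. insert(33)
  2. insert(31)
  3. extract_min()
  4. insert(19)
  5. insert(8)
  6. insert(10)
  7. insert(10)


insert(33) -> [33]
insert(31) -> [31, 33]
extract_min()->31, [33]
insert(19) -> [19, 33]
insert(8) -> [8, 33, 19]
insert(10) -> [8, 10, 19, 33]
insert(10) -> [8, 10, 19, 33, 10]

Final heap: [8, 10, 19, 33, 10]


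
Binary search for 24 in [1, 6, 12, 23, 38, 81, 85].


Step 1: lo=0, hi=6, mid=3, val=23
Step 2: lo=4, hi=6, mid=5, val=81
Step 3: lo=4, hi=4, mid=4, val=38

Not found


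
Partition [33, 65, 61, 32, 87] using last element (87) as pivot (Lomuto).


Pivot: 87
  33 <= 87: advance i (no swap)
  65 <= 87: advance i (no swap)
  61 <= 87: advance i (no swap)
  32 <= 87: advance i (no swap)
Place pivot at 4: [33, 65, 61, 32, 87]

Partitioned: [33, 65, 61, 32, 87]


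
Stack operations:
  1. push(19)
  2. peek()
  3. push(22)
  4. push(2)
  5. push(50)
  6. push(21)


push(19) -> [19]
peek()->19
push(22) -> [19, 22]
push(2) -> [19, 22, 2]
push(50) -> [19, 22, 2, 50]
push(21) -> [19, 22, 2, 50, 21]

Final stack: [19, 22, 2, 50, 21]


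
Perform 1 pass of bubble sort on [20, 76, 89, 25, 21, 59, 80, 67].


Initial: [20, 76, 89, 25, 21, 59, 80, 67]
Pass 1: [20, 76, 25, 21, 59, 80, 67, 89] (5 swaps)

After 1 pass: [20, 76, 25, 21, 59, 80, 67, 89]


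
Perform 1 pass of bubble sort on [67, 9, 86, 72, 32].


Initial: [67, 9, 86, 72, 32]
Pass 1: [9, 67, 72, 32, 86] (3 swaps)

After 1 pass: [9, 67, 72, 32, 86]


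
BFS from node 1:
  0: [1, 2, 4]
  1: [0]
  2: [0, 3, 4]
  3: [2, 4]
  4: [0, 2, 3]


Visit 1, enqueue [0]
Visit 0, enqueue [2, 4]
Visit 2, enqueue [3]
Visit 4, enqueue []
Visit 3, enqueue []

BFS order: [1, 0, 2, 4, 3]


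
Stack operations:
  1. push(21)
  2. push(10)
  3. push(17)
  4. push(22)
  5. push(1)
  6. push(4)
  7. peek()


push(21) -> [21]
push(10) -> [21, 10]
push(17) -> [21, 10, 17]
push(22) -> [21, 10, 17, 22]
push(1) -> [21, 10, 17, 22, 1]
push(4) -> [21, 10, 17, 22, 1, 4]
peek()->4

Final stack: [21, 10, 17, 22, 1, 4]


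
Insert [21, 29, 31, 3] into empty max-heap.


Insert 21: [21]
Insert 29: [29, 21]
Insert 31: [31, 21, 29]
Insert 3: [31, 21, 29, 3]

Final heap: [31, 21, 29, 3]


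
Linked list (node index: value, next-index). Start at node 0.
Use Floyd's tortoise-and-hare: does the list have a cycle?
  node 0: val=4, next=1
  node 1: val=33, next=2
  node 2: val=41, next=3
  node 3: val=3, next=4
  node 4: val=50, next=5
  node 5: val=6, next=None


Floyd's tortoise (slow, +1) and hare (fast, +2):
  init: slow=0, fast=0
  step 1: slow=1, fast=2
  step 2: slow=2, fast=4
  step 3: fast 4->5->None, no cycle

Cycle: no


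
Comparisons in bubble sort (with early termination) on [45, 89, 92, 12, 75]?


Algorithm: bubble sort (with early termination)
Input: [45, 89, 92, 12, 75]
Sorted: [12, 45, 75, 89, 92]

10


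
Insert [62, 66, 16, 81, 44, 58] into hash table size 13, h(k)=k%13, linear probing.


Insert 62: h=10 -> slot 10
Insert 66: h=1 -> slot 1
Insert 16: h=3 -> slot 3
Insert 81: h=3, 1 probes -> slot 4
Insert 44: h=5 -> slot 5
Insert 58: h=6 -> slot 6

Table: [None, 66, None, 16, 81, 44, 58, None, None, None, 62, None, None]


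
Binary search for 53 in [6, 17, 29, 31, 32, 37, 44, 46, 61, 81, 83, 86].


Step 1: lo=0, hi=11, mid=5, val=37
Step 2: lo=6, hi=11, mid=8, val=61
Step 3: lo=6, hi=7, mid=6, val=44
Step 4: lo=7, hi=7, mid=7, val=46

Not found


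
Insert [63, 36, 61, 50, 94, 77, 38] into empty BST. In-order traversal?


Insert 63: root
Insert 36: L from 63
Insert 61: L from 63 -> R from 36
Insert 50: L from 63 -> R from 36 -> L from 61
Insert 94: R from 63
Insert 77: R from 63 -> L from 94
Insert 38: L from 63 -> R from 36 -> L from 61 -> L from 50

In-order: [36, 38, 50, 61, 63, 77, 94]


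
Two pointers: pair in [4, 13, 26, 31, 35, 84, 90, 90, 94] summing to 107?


lo=0(4)+hi=8(94)=98
lo=1(13)+hi=8(94)=107

Yes: 13+94=107


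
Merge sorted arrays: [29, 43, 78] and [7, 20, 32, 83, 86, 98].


Take 7 from B
Take 20 from B
Take 29 from A
Take 32 from B
Take 43 from A
Take 78 from A

Merged: [7, 20, 29, 32, 43, 78, 83, 86, 98]


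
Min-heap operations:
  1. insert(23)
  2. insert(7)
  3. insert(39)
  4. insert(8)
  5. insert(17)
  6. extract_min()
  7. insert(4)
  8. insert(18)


insert(23) -> [23]
insert(7) -> [7, 23]
insert(39) -> [7, 23, 39]
insert(8) -> [7, 8, 39, 23]
insert(17) -> [7, 8, 39, 23, 17]
extract_min()->7, [8, 17, 39, 23]
insert(4) -> [4, 8, 39, 23, 17]
insert(18) -> [4, 8, 18, 23, 17, 39]

Final heap: [4, 8, 18, 23, 17, 39]


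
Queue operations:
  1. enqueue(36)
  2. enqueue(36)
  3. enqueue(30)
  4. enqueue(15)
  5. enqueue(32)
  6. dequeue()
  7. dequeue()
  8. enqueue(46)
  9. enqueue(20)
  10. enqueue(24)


enqueue(36) -> [36]
enqueue(36) -> [36, 36]
enqueue(30) -> [36, 36, 30]
enqueue(15) -> [36, 36, 30, 15]
enqueue(32) -> [36, 36, 30, 15, 32]
dequeue()->36, [36, 30, 15, 32]
dequeue()->36, [30, 15, 32]
enqueue(46) -> [30, 15, 32, 46]
enqueue(20) -> [30, 15, 32, 46, 20]
enqueue(24) -> [30, 15, 32, 46, 20, 24]

Final queue: [30, 15, 32, 46, 20, 24]


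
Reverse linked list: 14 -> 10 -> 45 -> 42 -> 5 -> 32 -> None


Step 1: curr=14, set curr.next=prev(None) | reversed so far: 14
Step 2: curr=10, set curr.next=prev(14) | reversed so far: 10 -> 14
Step 3: curr=45, set curr.next=prev(10) | reversed so far: 45 -> 10 -> 14
Step 4: curr=42, set curr.next=prev(45) | reversed so far: 42 -> 45 -> 10 -> 14
Step 5: curr=5, set curr.next=prev(42) | reversed so far: 5 -> 42 -> 45 -> 10 -> 14
Step 6: curr=32, set curr.next=prev(5) | reversed so far: 32 -> 5 -> 42 -> 45 -> 10 -> 14

32 -> 5 -> 42 -> 45 -> 10 -> 14 -> None


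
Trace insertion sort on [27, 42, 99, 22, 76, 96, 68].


Initial: [27, 42, 99, 22, 76, 96, 68]
Insert 42: [27, 42, 99, 22, 76, 96, 68]
Insert 99: [27, 42, 99, 22, 76, 96, 68]
Insert 22: [22, 27, 42, 99, 76, 96, 68]
Insert 76: [22, 27, 42, 76, 99, 96, 68]
Insert 96: [22, 27, 42, 76, 96, 99, 68]
Insert 68: [22, 27, 42, 68, 76, 96, 99]

Sorted: [22, 27, 42, 68, 76, 96, 99]


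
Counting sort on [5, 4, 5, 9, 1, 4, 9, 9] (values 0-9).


Input: [5, 4, 5, 9, 1, 4, 9, 9]
Counts: [0, 1, 0, 0, 2, 2, 0, 0, 0, 3]

Sorted: [1, 4, 4, 5, 5, 9, 9, 9]


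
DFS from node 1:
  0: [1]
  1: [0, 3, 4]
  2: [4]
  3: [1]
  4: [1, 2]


Visit 1, push [4, 3, 0]
Visit 0, push []
Visit 3, push []
Visit 4, push [2]
Visit 2, push []

DFS order: [1, 0, 3, 4, 2]


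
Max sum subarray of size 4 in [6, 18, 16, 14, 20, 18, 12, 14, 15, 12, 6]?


[0:4]: 54
[1:5]: 68
[2:6]: 68
[3:7]: 64
[4:8]: 64
[5:9]: 59
[6:10]: 53
[7:11]: 47

Max: 68 at [1:5]


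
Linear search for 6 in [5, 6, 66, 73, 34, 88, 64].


i=0: 5!=6
i=1: 6==6 found!

Found at 1, 2 comps


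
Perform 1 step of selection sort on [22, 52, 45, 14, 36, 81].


Initial: [22, 52, 45, 14, 36, 81]
Step 1: min=14 at 3
  Swap: [14, 52, 45, 22, 36, 81]

After 1 step: [14, 52, 45, 22, 36, 81]


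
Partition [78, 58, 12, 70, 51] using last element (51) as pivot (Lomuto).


Pivot: 51
  12 <= 51: swap -> [12, 58, 78, 70, 51]
Place pivot at 1: [12, 51, 78, 70, 58]

Partitioned: [12, 51, 78, 70, 58]


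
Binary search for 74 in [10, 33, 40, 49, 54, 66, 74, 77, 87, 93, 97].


Step 1: lo=0, hi=10, mid=5, val=66
Step 2: lo=6, hi=10, mid=8, val=87
Step 3: lo=6, hi=7, mid=6, val=74

Found at index 6


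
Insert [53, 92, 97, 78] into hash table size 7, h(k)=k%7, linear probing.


Insert 53: h=4 -> slot 4
Insert 92: h=1 -> slot 1
Insert 97: h=6 -> slot 6
Insert 78: h=1, 1 probes -> slot 2

Table: [None, 92, 78, None, 53, None, 97]


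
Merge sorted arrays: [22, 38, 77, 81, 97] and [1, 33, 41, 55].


Take 1 from B
Take 22 from A
Take 33 from B
Take 38 from A
Take 41 from B
Take 55 from B

Merged: [1, 22, 33, 38, 41, 55, 77, 81, 97]


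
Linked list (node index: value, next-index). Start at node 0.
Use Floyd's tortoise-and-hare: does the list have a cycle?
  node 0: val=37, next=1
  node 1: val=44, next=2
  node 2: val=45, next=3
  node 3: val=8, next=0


Floyd's tortoise (slow, +1) and hare (fast, +2):
  init: slow=0, fast=0
  step 1: slow=1, fast=2
  step 2: slow=2, fast=0
  step 3: slow=3, fast=2
  step 4: slow=0, fast=0
  slow == fast at node 0: cycle detected

Cycle: yes


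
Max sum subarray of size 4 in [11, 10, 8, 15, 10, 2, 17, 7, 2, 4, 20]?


[0:4]: 44
[1:5]: 43
[2:6]: 35
[3:7]: 44
[4:8]: 36
[5:9]: 28
[6:10]: 30
[7:11]: 33

Max: 44 at [0:4]


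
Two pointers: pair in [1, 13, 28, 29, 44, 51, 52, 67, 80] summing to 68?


lo=0(1)+hi=8(80)=81
lo=0(1)+hi=7(67)=68

Yes: 1+67=68


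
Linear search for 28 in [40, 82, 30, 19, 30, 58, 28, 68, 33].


i=0: 40!=28
i=1: 82!=28
i=2: 30!=28
i=3: 19!=28
i=4: 30!=28
i=5: 58!=28
i=6: 28==28 found!

Found at 6, 7 comps


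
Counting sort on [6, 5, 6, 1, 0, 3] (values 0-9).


Input: [6, 5, 6, 1, 0, 3]
Counts: [1, 1, 0, 1, 0, 1, 2, 0, 0, 0]

Sorted: [0, 1, 3, 5, 6, 6]


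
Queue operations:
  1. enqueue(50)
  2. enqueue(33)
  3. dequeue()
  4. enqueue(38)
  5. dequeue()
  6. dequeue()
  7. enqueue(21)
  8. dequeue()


enqueue(50) -> [50]
enqueue(33) -> [50, 33]
dequeue()->50, [33]
enqueue(38) -> [33, 38]
dequeue()->33, [38]
dequeue()->38, []
enqueue(21) -> [21]
dequeue()->21, []

Final queue: []


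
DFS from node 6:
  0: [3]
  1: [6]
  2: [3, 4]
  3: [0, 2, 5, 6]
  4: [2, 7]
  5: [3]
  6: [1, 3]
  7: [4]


Visit 6, push [3, 1]
Visit 1, push []
Visit 3, push [5, 2, 0]
Visit 0, push []
Visit 2, push [4]
Visit 4, push [7]
Visit 7, push []
Visit 5, push []

DFS order: [6, 1, 3, 0, 2, 4, 7, 5]


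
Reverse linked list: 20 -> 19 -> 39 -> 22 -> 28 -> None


Step 1: curr=20, set curr.next=prev(None) | reversed so far: 20
Step 2: curr=19, set curr.next=prev(20) | reversed so far: 19 -> 20
Step 3: curr=39, set curr.next=prev(19) | reversed so far: 39 -> 19 -> 20
Step 4: curr=22, set curr.next=prev(39) | reversed so far: 22 -> 39 -> 19 -> 20
Step 5: curr=28, set curr.next=prev(22) | reversed so far: 28 -> 22 -> 39 -> 19 -> 20

28 -> 22 -> 39 -> 19 -> 20 -> None


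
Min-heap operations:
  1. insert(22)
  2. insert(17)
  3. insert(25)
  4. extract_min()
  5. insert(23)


insert(22) -> [22]
insert(17) -> [17, 22]
insert(25) -> [17, 22, 25]
extract_min()->17, [22, 25]
insert(23) -> [22, 25, 23]

Final heap: [22, 25, 23]


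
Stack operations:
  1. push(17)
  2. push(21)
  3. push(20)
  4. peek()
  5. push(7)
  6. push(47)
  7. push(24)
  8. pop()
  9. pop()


push(17) -> [17]
push(21) -> [17, 21]
push(20) -> [17, 21, 20]
peek()->20
push(7) -> [17, 21, 20, 7]
push(47) -> [17, 21, 20, 7, 47]
push(24) -> [17, 21, 20, 7, 47, 24]
pop()->24, [17, 21, 20, 7, 47]
pop()->47, [17, 21, 20, 7]

Final stack: [17, 21, 20, 7]


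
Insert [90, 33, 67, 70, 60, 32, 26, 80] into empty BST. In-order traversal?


Insert 90: root
Insert 33: L from 90
Insert 67: L from 90 -> R from 33
Insert 70: L from 90 -> R from 33 -> R from 67
Insert 60: L from 90 -> R from 33 -> L from 67
Insert 32: L from 90 -> L from 33
Insert 26: L from 90 -> L from 33 -> L from 32
Insert 80: L from 90 -> R from 33 -> R from 67 -> R from 70

In-order: [26, 32, 33, 60, 67, 70, 80, 90]


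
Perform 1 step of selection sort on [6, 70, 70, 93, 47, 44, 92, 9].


Initial: [6, 70, 70, 93, 47, 44, 92, 9]
Step 1: min=6 at 0
  Swap: [6, 70, 70, 93, 47, 44, 92, 9]

After 1 step: [6, 70, 70, 93, 47, 44, 92, 9]


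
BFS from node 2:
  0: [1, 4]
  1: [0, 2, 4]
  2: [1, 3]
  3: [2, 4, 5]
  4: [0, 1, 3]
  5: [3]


Visit 2, enqueue [1, 3]
Visit 1, enqueue [0, 4]
Visit 3, enqueue [5]
Visit 0, enqueue []
Visit 4, enqueue []
Visit 5, enqueue []

BFS order: [2, 1, 3, 0, 4, 5]


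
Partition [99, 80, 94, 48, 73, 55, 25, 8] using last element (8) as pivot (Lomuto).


Pivot: 8
Place pivot at 0: [8, 80, 94, 48, 73, 55, 25, 99]

Partitioned: [8, 80, 94, 48, 73, 55, 25, 99]


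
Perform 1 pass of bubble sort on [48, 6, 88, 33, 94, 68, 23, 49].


Initial: [48, 6, 88, 33, 94, 68, 23, 49]
Pass 1: [6, 48, 33, 88, 68, 23, 49, 94] (5 swaps)

After 1 pass: [6, 48, 33, 88, 68, 23, 49, 94]


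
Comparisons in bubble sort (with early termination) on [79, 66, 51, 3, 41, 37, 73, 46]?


Algorithm: bubble sort (with early termination)
Input: [79, 66, 51, 3, 41, 37, 73, 46]
Sorted: [3, 37, 41, 46, 51, 66, 73, 79]

25


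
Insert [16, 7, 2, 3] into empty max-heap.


Insert 16: [16]
Insert 7: [16, 7]
Insert 2: [16, 7, 2]
Insert 3: [16, 7, 2, 3]

Final heap: [16, 7, 2, 3]


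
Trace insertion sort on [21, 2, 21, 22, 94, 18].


Initial: [21, 2, 21, 22, 94, 18]
Insert 2: [2, 21, 21, 22, 94, 18]
Insert 21: [2, 21, 21, 22, 94, 18]
Insert 22: [2, 21, 21, 22, 94, 18]
Insert 94: [2, 21, 21, 22, 94, 18]
Insert 18: [2, 18, 21, 21, 22, 94]

Sorted: [2, 18, 21, 21, 22, 94]


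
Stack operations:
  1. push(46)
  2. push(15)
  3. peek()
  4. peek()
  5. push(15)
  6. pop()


push(46) -> [46]
push(15) -> [46, 15]
peek()->15
peek()->15
push(15) -> [46, 15, 15]
pop()->15, [46, 15]

Final stack: [46, 15]


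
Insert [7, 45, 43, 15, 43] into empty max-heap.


Insert 7: [7]
Insert 45: [45, 7]
Insert 43: [45, 7, 43]
Insert 15: [45, 15, 43, 7]
Insert 43: [45, 43, 43, 7, 15]

Final heap: [45, 43, 43, 7, 15]


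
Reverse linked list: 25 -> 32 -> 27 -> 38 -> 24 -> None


Step 1: curr=25, set curr.next=prev(None) | reversed so far: 25
Step 2: curr=32, set curr.next=prev(25) | reversed so far: 32 -> 25
Step 3: curr=27, set curr.next=prev(32) | reversed so far: 27 -> 32 -> 25
Step 4: curr=38, set curr.next=prev(27) | reversed so far: 38 -> 27 -> 32 -> 25
Step 5: curr=24, set curr.next=prev(38) | reversed so far: 24 -> 38 -> 27 -> 32 -> 25

24 -> 38 -> 27 -> 32 -> 25 -> None


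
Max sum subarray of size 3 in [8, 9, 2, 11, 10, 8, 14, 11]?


[0:3]: 19
[1:4]: 22
[2:5]: 23
[3:6]: 29
[4:7]: 32
[5:8]: 33

Max: 33 at [5:8]


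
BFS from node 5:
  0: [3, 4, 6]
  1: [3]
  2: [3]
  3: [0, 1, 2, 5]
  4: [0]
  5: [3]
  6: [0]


Visit 5, enqueue [3]
Visit 3, enqueue [0, 1, 2]
Visit 0, enqueue [4, 6]
Visit 1, enqueue []
Visit 2, enqueue []
Visit 4, enqueue []
Visit 6, enqueue []

BFS order: [5, 3, 0, 1, 2, 4, 6]


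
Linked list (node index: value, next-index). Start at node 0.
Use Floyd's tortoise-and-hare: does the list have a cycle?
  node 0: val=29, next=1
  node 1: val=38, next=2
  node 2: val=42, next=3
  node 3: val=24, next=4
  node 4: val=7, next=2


Floyd's tortoise (slow, +1) and hare (fast, +2):
  init: slow=0, fast=0
  step 1: slow=1, fast=2
  step 2: slow=2, fast=4
  step 3: slow=3, fast=3
  slow == fast at node 3: cycle detected

Cycle: yes


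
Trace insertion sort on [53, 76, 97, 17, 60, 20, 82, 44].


Initial: [53, 76, 97, 17, 60, 20, 82, 44]
Insert 76: [53, 76, 97, 17, 60, 20, 82, 44]
Insert 97: [53, 76, 97, 17, 60, 20, 82, 44]
Insert 17: [17, 53, 76, 97, 60, 20, 82, 44]
Insert 60: [17, 53, 60, 76, 97, 20, 82, 44]
Insert 20: [17, 20, 53, 60, 76, 97, 82, 44]
Insert 82: [17, 20, 53, 60, 76, 82, 97, 44]
Insert 44: [17, 20, 44, 53, 60, 76, 82, 97]

Sorted: [17, 20, 44, 53, 60, 76, 82, 97]


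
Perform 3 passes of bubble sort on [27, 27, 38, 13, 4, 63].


Initial: [27, 27, 38, 13, 4, 63]
Pass 1: [27, 27, 13, 4, 38, 63] (2 swaps)
Pass 2: [27, 13, 4, 27, 38, 63] (2 swaps)
Pass 3: [13, 4, 27, 27, 38, 63] (2 swaps)

After 3 passes: [13, 4, 27, 27, 38, 63]


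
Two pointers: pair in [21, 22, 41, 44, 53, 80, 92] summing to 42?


lo=0(21)+hi=6(92)=113
lo=0(21)+hi=5(80)=101
lo=0(21)+hi=4(53)=74
lo=0(21)+hi=3(44)=65
lo=0(21)+hi=2(41)=62
lo=0(21)+hi=1(22)=43

No pair found


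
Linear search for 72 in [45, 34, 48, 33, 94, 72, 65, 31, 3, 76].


i=0: 45!=72
i=1: 34!=72
i=2: 48!=72
i=3: 33!=72
i=4: 94!=72
i=5: 72==72 found!

Found at 5, 6 comps


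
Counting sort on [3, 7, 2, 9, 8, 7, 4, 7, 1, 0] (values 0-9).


Input: [3, 7, 2, 9, 8, 7, 4, 7, 1, 0]
Counts: [1, 1, 1, 1, 1, 0, 0, 3, 1, 1]

Sorted: [0, 1, 2, 3, 4, 7, 7, 7, 8, 9]


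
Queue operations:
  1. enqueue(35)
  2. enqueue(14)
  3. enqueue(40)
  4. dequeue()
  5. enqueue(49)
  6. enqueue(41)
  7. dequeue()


enqueue(35) -> [35]
enqueue(14) -> [35, 14]
enqueue(40) -> [35, 14, 40]
dequeue()->35, [14, 40]
enqueue(49) -> [14, 40, 49]
enqueue(41) -> [14, 40, 49, 41]
dequeue()->14, [40, 49, 41]

Final queue: [40, 49, 41]


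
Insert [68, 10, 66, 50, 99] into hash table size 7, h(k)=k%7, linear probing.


Insert 68: h=5 -> slot 5
Insert 10: h=3 -> slot 3
Insert 66: h=3, 1 probes -> slot 4
Insert 50: h=1 -> slot 1
Insert 99: h=1, 1 probes -> slot 2

Table: [None, 50, 99, 10, 66, 68, None]


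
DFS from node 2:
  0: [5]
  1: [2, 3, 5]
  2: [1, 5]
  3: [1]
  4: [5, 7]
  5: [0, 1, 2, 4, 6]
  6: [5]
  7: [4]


Visit 2, push [5, 1]
Visit 1, push [5, 3]
Visit 3, push []
Visit 5, push [6, 4, 0]
Visit 0, push []
Visit 4, push [7]
Visit 7, push []
Visit 6, push []

DFS order: [2, 1, 3, 5, 0, 4, 7, 6]


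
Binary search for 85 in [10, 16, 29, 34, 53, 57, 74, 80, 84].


Step 1: lo=0, hi=8, mid=4, val=53
Step 2: lo=5, hi=8, mid=6, val=74
Step 3: lo=7, hi=8, mid=7, val=80
Step 4: lo=8, hi=8, mid=8, val=84

Not found


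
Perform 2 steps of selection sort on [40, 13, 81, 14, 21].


Initial: [40, 13, 81, 14, 21]
Step 1: min=13 at 1
  Swap: [13, 40, 81, 14, 21]
Step 2: min=14 at 3
  Swap: [13, 14, 81, 40, 21]

After 2 steps: [13, 14, 81, 40, 21]


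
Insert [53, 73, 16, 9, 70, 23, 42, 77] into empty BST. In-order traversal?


Insert 53: root
Insert 73: R from 53
Insert 16: L from 53
Insert 9: L from 53 -> L from 16
Insert 70: R from 53 -> L from 73
Insert 23: L from 53 -> R from 16
Insert 42: L from 53 -> R from 16 -> R from 23
Insert 77: R from 53 -> R from 73

In-order: [9, 16, 23, 42, 53, 70, 73, 77]


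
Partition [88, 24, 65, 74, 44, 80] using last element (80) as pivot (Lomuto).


Pivot: 80
  24 <= 80: swap -> [24, 88, 65, 74, 44, 80]
  65 <= 80: swap -> [24, 65, 88, 74, 44, 80]
  74 <= 80: swap -> [24, 65, 74, 88, 44, 80]
  44 <= 80: swap -> [24, 65, 74, 44, 88, 80]
Place pivot at 4: [24, 65, 74, 44, 80, 88]

Partitioned: [24, 65, 74, 44, 80, 88]


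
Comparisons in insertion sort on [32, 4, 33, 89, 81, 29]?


Algorithm: insertion sort
Input: [32, 4, 33, 89, 81, 29]
Sorted: [4, 29, 32, 33, 81, 89]

10


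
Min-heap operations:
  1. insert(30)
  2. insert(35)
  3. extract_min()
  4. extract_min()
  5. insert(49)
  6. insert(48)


insert(30) -> [30]
insert(35) -> [30, 35]
extract_min()->30, [35]
extract_min()->35, []
insert(49) -> [49]
insert(48) -> [48, 49]

Final heap: [48, 49]


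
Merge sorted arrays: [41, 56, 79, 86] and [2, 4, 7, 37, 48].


Take 2 from B
Take 4 from B
Take 7 from B
Take 37 from B
Take 41 from A
Take 48 from B

Merged: [2, 4, 7, 37, 41, 48, 56, 79, 86]


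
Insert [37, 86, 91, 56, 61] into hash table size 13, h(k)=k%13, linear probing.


Insert 37: h=11 -> slot 11
Insert 86: h=8 -> slot 8
Insert 91: h=0 -> slot 0
Insert 56: h=4 -> slot 4
Insert 61: h=9 -> slot 9

Table: [91, None, None, None, 56, None, None, None, 86, 61, None, 37, None]


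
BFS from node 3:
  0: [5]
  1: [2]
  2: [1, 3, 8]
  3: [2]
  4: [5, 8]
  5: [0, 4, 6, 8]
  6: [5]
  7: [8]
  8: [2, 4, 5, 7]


Visit 3, enqueue [2]
Visit 2, enqueue [1, 8]
Visit 1, enqueue []
Visit 8, enqueue [4, 5, 7]
Visit 4, enqueue []
Visit 5, enqueue [0, 6]
Visit 7, enqueue []
Visit 0, enqueue []
Visit 6, enqueue []

BFS order: [3, 2, 1, 8, 4, 5, 7, 0, 6]


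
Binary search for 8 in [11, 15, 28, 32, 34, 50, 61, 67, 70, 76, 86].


Step 1: lo=0, hi=10, mid=5, val=50
Step 2: lo=0, hi=4, mid=2, val=28
Step 3: lo=0, hi=1, mid=0, val=11

Not found


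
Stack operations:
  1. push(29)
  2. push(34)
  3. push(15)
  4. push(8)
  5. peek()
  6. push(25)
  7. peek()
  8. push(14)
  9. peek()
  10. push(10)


push(29) -> [29]
push(34) -> [29, 34]
push(15) -> [29, 34, 15]
push(8) -> [29, 34, 15, 8]
peek()->8
push(25) -> [29, 34, 15, 8, 25]
peek()->25
push(14) -> [29, 34, 15, 8, 25, 14]
peek()->14
push(10) -> [29, 34, 15, 8, 25, 14, 10]

Final stack: [29, 34, 15, 8, 25, 14, 10]


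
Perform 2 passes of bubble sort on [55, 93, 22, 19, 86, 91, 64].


Initial: [55, 93, 22, 19, 86, 91, 64]
Pass 1: [55, 22, 19, 86, 91, 64, 93] (5 swaps)
Pass 2: [22, 19, 55, 86, 64, 91, 93] (3 swaps)

After 2 passes: [22, 19, 55, 86, 64, 91, 93]


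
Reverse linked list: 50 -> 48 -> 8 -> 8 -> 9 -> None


Step 1: curr=50, set curr.next=prev(None) | reversed so far: 50
Step 2: curr=48, set curr.next=prev(50) | reversed so far: 48 -> 50
Step 3: curr=8, set curr.next=prev(48) | reversed so far: 8 -> 48 -> 50
Step 4: curr=8, set curr.next=prev(8) | reversed so far: 8 -> 8 -> 48 -> 50
Step 5: curr=9, set curr.next=prev(8) | reversed so far: 9 -> 8 -> 8 -> 48 -> 50

9 -> 8 -> 8 -> 48 -> 50 -> None


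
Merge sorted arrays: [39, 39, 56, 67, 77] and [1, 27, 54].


Take 1 from B
Take 27 from B
Take 39 from A
Take 39 from A
Take 54 from B

Merged: [1, 27, 39, 39, 54, 56, 67, 77]


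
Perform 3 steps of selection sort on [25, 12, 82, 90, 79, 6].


Initial: [25, 12, 82, 90, 79, 6]
Step 1: min=6 at 5
  Swap: [6, 12, 82, 90, 79, 25]
Step 2: min=12 at 1
  Swap: [6, 12, 82, 90, 79, 25]
Step 3: min=25 at 5
  Swap: [6, 12, 25, 90, 79, 82]

After 3 steps: [6, 12, 25, 90, 79, 82]


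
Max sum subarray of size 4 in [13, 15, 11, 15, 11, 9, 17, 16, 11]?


[0:4]: 54
[1:5]: 52
[2:6]: 46
[3:7]: 52
[4:8]: 53
[5:9]: 53

Max: 54 at [0:4]


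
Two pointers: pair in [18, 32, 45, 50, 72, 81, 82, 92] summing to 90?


lo=0(18)+hi=7(92)=110
lo=0(18)+hi=6(82)=100
lo=0(18)+hi=5(81)=99
lo=0(18)+hi=4(72)=90

Yes: 18+72=90


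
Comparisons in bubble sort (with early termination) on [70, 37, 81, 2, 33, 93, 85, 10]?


Algorithm: bubble sort (with early termination)
Input: [70, 37, 81, 2, 33, 93, 85, 10]
Sorted: [2, 10, 33, 37, 70, 81, 85, 93]

28


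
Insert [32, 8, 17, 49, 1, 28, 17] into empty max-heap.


Insert 32: [32]
Insert 8: [32, 8]
Insert 17: [32, 8, 17]
Insert 49: [49, 32, 17, 8]
Insert 1: [49, 32, 17, 8, 1]
Insert 28: [49, 32, 28, 8, 1, 17]
Insert 17: [49, 32, 28, 8, 1, 17, 17]

Final heap: [49, 32, 28, 8, 1, 17, 17]


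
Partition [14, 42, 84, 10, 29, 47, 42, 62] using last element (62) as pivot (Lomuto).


Pivot: 62
  14 <= 62: advance i (no swap)
  42 <= 62: advance i (no swap)
  10 <= 62: swap -> [14, 42, 10, 84, 29, 47, 42, 62]
  29 <= 62: swap -> [14, 42, 10, 29, 84, 47, 42, 62]
  47 <= 62: swap -> [14, 42, 10, 29, 47, 84, 42, 62]
  42 <= 62: swap -> [14, 42, 10, 29, 47, 42, 84, 62]
Place pivot at 6: [14, 42, 10, 29, 47, 42, 62, 84]

Partitioned: [14, 42, 10, 29, 47, 42, 62, 84]


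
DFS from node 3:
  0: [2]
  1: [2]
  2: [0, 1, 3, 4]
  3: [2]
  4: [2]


Visit 3, push [2]
Visit 2, push [4, 1, 0]
Visit 0, push []
Visit 1, push []
Visit 4, push []

DFS order: [3, 2, 0, 1, 4]


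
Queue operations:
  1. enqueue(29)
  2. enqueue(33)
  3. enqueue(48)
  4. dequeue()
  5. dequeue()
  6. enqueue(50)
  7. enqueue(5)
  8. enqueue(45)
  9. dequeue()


enqueue(29) -> [29]
enqueue(33) -> [29, 33]
enqueue(48) -> [29, 33, 48]
dequeue()->29, [33, 48]
dequeue()->33, [48]
enqueue(50) -> [48, 50]
enqueue(5) -> [48, 50, 5]
enqueue(45) -> [48, 50, 5, 45]
dequeue()->48, [50, 5, 45]

Final queue: [50, 5, 45]


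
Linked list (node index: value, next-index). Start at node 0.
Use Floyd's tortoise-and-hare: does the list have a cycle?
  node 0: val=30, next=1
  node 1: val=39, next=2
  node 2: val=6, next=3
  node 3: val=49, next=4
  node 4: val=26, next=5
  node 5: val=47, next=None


Floyd's tortoise (slow, +1) and hare (fast, +2):
  init: slow=0, fast=0
  step 1: slow=1, fast=2
  step 2: slow=2, fast=4
  step 3: fast 4->5->None, no cycle

Cycle: no


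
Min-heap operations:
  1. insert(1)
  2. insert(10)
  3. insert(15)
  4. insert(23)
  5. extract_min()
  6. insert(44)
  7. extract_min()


insert(1) -> [1]
insert(10) -> [1, 10]
insert(15) -> [1, 10, 15]
insert(23) -> [1, 10, 15, 23]
extract_min()->1, [10, 23, 15]
insert(44) -> [10, 23, 15, 44]
extract_min()->10, [15, 23, 44]

Final heap: [15, 23, 44]


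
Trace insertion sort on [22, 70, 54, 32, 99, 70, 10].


Initial: [22, 70, 54, 32, 99, 70, 10]
Insert 70: [22, 70, 54, 32, 99, 70, 10]
Insert 54: [22, 54, 70, 32, 99, 70, 10]
Insert 32: [22, 32, 54, 70, 99, 70, 10]
Insert 99: [22, 32, 54, 70, 99, 70, 10]
Insert 70: [22, 32, 54, 70, 70, 99, 10]
Insert 10: [10, 22, 32, 54, 70, 70, 99]

Sorted: [10, 22, 32, 54, 70, 70, 99]


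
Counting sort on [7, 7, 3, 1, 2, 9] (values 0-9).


Input: [7, 7, 3, 1, 2, 9]
Counts: [0, 1, 1, 1, 0, 0, 0, 2, 0, 1]

Sorted: [1, 2, 3, 7, 7, 9]


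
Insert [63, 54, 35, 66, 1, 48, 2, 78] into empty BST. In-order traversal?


Insert 63: root
Insert 54: L from 63
Insert 35: L from 63 -> L from 54
Insert 66: R from 63
Insert 1: L from 63 -> L from 54 -> L from 35
Insert 48: L from 63 -> L from 54 -> R from 35
Insert 2: L from 63 -> L from 54 -> L from 35 -> R from 1
Insert 78: R from 63 -> R from 66

In-order: [1, 2, 35, 48, 54, 63, 66, 78]


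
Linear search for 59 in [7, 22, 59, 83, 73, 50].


i=0: 7!=59
i=1: 22!=59
i=2: 59==59 found!

Found at 2, 3 comps


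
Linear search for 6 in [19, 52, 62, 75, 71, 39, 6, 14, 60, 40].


i=0: 19!=6
i=1: 52!=6
i=2: 62!=6
i=3: 75!=6
i=4: 71!=6
i=5: 39!=6
i=6: 6==6 found!

Found at 6, 7 comps


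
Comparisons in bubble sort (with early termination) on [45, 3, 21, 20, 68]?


Algorithm: bubble sort (with early termination)
Input: [45, 3, 21, 20, 68]
Sorted: [3, 20, 21, 45, 68]

9


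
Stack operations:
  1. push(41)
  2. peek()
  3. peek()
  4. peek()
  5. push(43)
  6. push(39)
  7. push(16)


push(41) -> [41]
peek()->41
peek()->41
peek()->41
push(43) -> [41, 43]
push(39) -> [41, 43, 39]
push(16) -> [41, 43, 39, 16]

Final stack: [41, 43, 39, 16]


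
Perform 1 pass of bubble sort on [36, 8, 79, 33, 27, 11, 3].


Initial: [36, 8, 79, 33, 27, 11, 3]
Pass 1: [8, 36, 33, 27, 11, 3, 79] (5 swaps)

After 1 pass: [8, 36, 33, 27, 11, 3, 79]


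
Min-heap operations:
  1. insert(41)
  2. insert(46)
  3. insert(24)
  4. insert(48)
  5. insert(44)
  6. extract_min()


insert(41) -> [41]
insert(46) -> [41, 46]
insert(24) -> [24, 46, 41]
insert(48) -> [24, 46, 41, 48]
insert(44) -> [24, 44, 41, 48, 46]
extract_min()->24, [41, 44, 46, 48]

Final heap: [41, 44, 46, 48]


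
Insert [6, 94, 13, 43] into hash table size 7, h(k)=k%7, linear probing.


Insert 6: h=6 -> slot 6
Insert 94: h=3 -> slot 3
Insert 13: h=6, 1 probes -> slot 0
Insert 43: h=1 -> slot 1

Table: [13, 43, None, 94, None, None, 6]


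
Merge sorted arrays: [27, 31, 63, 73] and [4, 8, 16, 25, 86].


Take 4 from B
Take 8 from B
Take 16 from B
Take 25 from B
Take 27 from A
Take 31 from A
Take 63 from A
Take 73 from A

Merged: [4, 8, 16, 25, 27, 31, 63, 73, 86]


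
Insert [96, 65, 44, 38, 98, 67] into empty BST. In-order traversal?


Insert 96: root
Insert 65: L from 96
Insert 44: L from 96 -> L from 65
Insert 38: L from 96 -> L from 65 -> L from 44
Insert 98: R from 96
Insert 67: L from 96 -> R from 65

In-order: [38, 44, 65, 67, 96, 98]


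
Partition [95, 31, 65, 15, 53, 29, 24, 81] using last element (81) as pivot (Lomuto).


Pivot: 81
  31 <= 81: swap -> [31, 95, 65, 15, 53, 29, 24, 81]
  65 <= 81: swap -> [31, 65, 95, 15, 53, 29, 24, 81]
  15 <= 81: swap -> [31, 65, 15, 95, 53, 29, 24, 81]
  53 <= 81: swap -> [31, 65, 15, 53, 95, 29, 24, 81]
  29 <= 81: swap -> [31, 65, 15, 53, 29, 95, 24, 81]
  24 <= 81: swap -> [31, 65, 15, 53, 29, 24, 95, 81]
Place pivot at 6: [31, 65, 15, 53, 29, 24, 81, 95]

Partitioned: [31, 65, 15, 53, 29, 24, 81, 95]


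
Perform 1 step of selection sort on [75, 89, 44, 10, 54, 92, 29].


Initial: [75, 89, 44, 10, 54, 92, 29]
Step 1: min=10 at 3
  Swap: [10, 89, 44, 75, 54, 92, 29]

After 1 step: [10, 89, 44, 75, 54, 92, 29]


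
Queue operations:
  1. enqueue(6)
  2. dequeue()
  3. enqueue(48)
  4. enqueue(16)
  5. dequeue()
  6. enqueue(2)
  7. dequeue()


enqueue(6) -> [6]
dequeue()->6, []
enqueue(48) -> [48]
enqueue(16) -> [48, 16]
dequeue()->48, [16]
enqueue(2) -> [16, 2]
dequeue()->16, [2]

Final queue: [2]


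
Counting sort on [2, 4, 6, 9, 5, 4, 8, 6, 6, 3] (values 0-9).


Input: [2, 4, 6, 9, 5, 4, 8, 6, 6, 3]
Counts: [0, 0, 1, 1, 2, 1, 3, 0, 1, 1]

Sorted: [2, 3, 4, 4, 5, 6, 6, 6, 8, 9]


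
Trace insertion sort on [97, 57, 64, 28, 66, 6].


Initial: [97, 57, 64, 28, 66, 6]
Insert 57: [57, 97, 64, 28, 66, 6]
Insert 64: [57, 64, 97, 28, 66, 6]
Insert 28: [28, 57, 64, 97, 66, 6]
Insert 66: [28, 57, 64, 66, 97, 6]
Insert 6: [6, 28, 57, 64, 66, 97]

Sorted: [6, 28, 57, 64, 66, 97]


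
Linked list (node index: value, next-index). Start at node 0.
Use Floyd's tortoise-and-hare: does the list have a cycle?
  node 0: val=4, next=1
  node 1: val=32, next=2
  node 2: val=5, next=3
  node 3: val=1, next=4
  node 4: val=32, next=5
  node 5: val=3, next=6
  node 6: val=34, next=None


Floyd's tortoise (slow, +1) and hare (fast, +2):
  init: slow=0, fast=0
  step 1: slow=1, fast=2
  step 2: slow=2, fast=4
  step 3: slow=3, fast=6
  step 4: fast -> None, no cycle

Cycle: no


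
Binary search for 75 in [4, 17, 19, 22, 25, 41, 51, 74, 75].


Step 1: lo=0, hi=8, mid=4, val=25
Step 2: lo=5, hi=8, mid=6, val=51
Step 3: lo=7, hi=8, mid=7, val=74
Step 4: lo=8, hi=8, mid=8, val=75

Found at index 8


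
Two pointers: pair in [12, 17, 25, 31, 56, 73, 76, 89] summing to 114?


lo=0(12)+hi=7(89)=101
lo=1(17)+hi=7(89)=106
lo=2(25)+hi=7(89)=114

Yes: 25+89=114


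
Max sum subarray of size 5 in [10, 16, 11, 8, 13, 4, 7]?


[0:5]: 58
[1:6]: 52
[2:7]: 43

Max: 58 at [0:5]


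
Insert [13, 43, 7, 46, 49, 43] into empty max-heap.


Insert 13: [13]
Insert 43: [43, 13]
Insert 7: [43, 13, 7]
Insert 46: [46, 43, 7, 13]
Insert 49: [49, 46, 7, 13, 43]
Insert 43: [49, 46, 43, 13, 43, 7]

Final heap: [49, 46, 43, 13, 43, 7]


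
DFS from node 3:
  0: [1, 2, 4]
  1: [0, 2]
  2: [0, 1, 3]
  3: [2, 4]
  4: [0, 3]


Visit 3, push [4, 2]
Visit 2, push [1, 0]
Visit 0, push [4, 1]
Visit 1, push []
Visit 4, push []

DFS order: [3, 2, 0, 1, 4]


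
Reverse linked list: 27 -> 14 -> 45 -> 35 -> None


Step 1: curr=27, set curr.next=prev(None) | reversed so far: 27
Step 2: curr=14, set curr.next=prev(27) | reversed so far: 14 -> 27
Step 3: curr=45, set curr.next=prev(14) | reversed so far: 45 -> 14 -> 27
Step 4: curr=35, set curr.next=prev(45) | reversed so far: 35 -> 45 -> 14 -> 27

35 -> 45 -> 14 -> 27 -> None


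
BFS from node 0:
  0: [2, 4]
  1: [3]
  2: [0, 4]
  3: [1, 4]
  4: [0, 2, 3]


Visit 0, enqueue [2, 4]
Visit 2, enqueue []
Visit 4, enqueue [3]
Visit 3, enqueue [1]
Visit 1, enqueue []

BFS order: [0, 2, 4, 3, 1]


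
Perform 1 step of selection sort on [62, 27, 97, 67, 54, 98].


Initial: [62, 27, 97, 67, 54, 98]
Step 1: min=27 at 1
  Swap: [27, 62, 97, 67, 54, 98]

After 1 step: [27, 62, 97, 67, 54, 98]


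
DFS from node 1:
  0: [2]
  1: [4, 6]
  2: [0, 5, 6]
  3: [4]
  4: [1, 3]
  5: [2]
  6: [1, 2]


Visit 1, push [6, 4]
Visit 4, push [3]
Visit 3, push []
Visit 6, push [2]
Visit 2, push [5, 0]
Visit 0, push []
Visit 5, push []

DFS order: [1, 4, 3, 6, 2, 0, 5]


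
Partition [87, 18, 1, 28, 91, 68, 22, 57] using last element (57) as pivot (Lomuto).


Pivot: 57
  18 <= 57: swap -> [18, 87, 1, 28, 91, 68, 22, 57]
  1 <= 57: swap -> [18, 1, 87, 28, 91, 68, 22, 57]
  28 <= 57: swap -> [18, 1, 28, 87, 91, 68, 22, 57]
  22 <= 57: swap -> [18, 1, 28, 22, 91, 68, 87, 57]
Place pivot at 4: [18, 1, 28, 22, 57, 68, 87, 91]

Partitioned: [18, 1, 28, 22, 57, 68, 87, 91]


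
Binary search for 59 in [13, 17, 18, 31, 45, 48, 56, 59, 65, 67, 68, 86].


Step 1: lo=0, hi=11, mid=5, val=48
Step 2: lo=6, hi=11, mid=8, val=65
Step 3: lo=6, hi=7, mid=6, val=56
Step 4: lo=7, hi=7, mid=7, val=59

Found at index 7


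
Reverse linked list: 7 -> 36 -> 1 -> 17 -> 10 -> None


Step 1: curr=7, set curr.next=prev(None) | reversed so far: 7
Step 2: curr=36, set curr.next=prev(7) | reversed so far: 36 -> 7
Step 3: curr=1, set curr.next=prev(36) | reversed so far: 1 -> 36 -> 7
Step 4: curr=17, set curr.next=prev(1) | reversed so far: 17 -> 1 -> 36 -> 7
Step 5: curr=10, set curr.next=prev(17) | reversed so far: 10 -> 17 -> 1 -> 36 -> 7

10 -> 17 -> 1 -> 36 -> 7 -> None


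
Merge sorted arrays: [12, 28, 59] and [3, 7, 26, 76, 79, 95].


Take 3 from B
Take 7 from B
Take 12 from A
Take 26 from B
Take 28 from A
Take 59 from A

Merged: [3, 7, 12, 26, 28, 59, 76, 79, 95]


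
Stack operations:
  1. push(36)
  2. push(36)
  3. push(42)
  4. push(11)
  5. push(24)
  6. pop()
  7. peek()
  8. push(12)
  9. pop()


push(36) -> [36]
push(36) -> [36, 36]
push(42) -> [36, 36, 42]
push(11) -> [36, 36, 42, 11]
push(24) -> [36, 36, 42, 11, 24]
pop()->24, [36, 36, 42, 11]
peek()->11
push(12) -> [36, 36, 42, 11, 12]
pop()->12, [36, 36, 42, 11]

Final stack: [36, 36, 42, 11]


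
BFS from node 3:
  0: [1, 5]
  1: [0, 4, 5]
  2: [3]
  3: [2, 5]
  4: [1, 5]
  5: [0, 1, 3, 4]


Visit 3, enqueue [2, 5]
Visit 2, enqueue []
Visit 5, enqueue [0, 1, 4]
Visit 0, enqueue []
Visit 1, enqueue []
Visit 4, enqueue []

BFS order: [3, 2, 5, 0, 1, 4]


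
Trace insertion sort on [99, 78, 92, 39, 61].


Initial: [99, 78, 92, 39, 61]
Insert 78: [78, 99, 92, 39, 61]
Insert 92: [78, 92, 99, 39, 61]
Insert 39: [39, 78, 92, 99, 61]
Insert 61: [39, 61, 78, 92, 99]

Sorted: [39, 61, 78, 92, 99]
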